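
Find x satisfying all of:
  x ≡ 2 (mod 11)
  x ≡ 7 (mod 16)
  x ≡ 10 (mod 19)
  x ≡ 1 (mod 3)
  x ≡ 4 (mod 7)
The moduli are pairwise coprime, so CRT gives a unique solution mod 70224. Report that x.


Product of moduli M = 11 · 16 · 19 · 3 · 7 = 70224.
Merge one congruence at a time:
  Start: x ≡ 2 (mod 11).
  Combine with x ≡ 7 (mod 16); new modulus lcm = 176.
    Write x = 2 + 11·t and substitute into x ≡ 7 (mod 16): 11·t ≡ 7 − 2 = 5 (mod 16).
    The inverse of 11 mod 16 is 3 (since 11·3 = 33 = 2·16 + 1), so t ≡ 3·5 = 15 ≡ 15 (mod 16).
    Then x = 2 + 11·15 = 167, valid modulo lcm(11, 16) = 176: x ≡ 167 (mod 176).
  Combine with x ≡ 10 (mod 19); new modulus lcm = 3344.
    Write x = 167 + 176·t and substitute into x ≡ 10 (mod 19): 176·t ≡ 10 − 167 = -157 (mod 19).
    Reduce coefficients mod 19: 5·t ≡ 14 (mod 19).
    The inverse of 5 mod 19 is 4 (since 5·4 = 20 = 1·19 + 1), so t ≡ 4·14 = 56 ≡ 18 (mod 19).
    Then x = 167 + 176·18 = 3335, valid modulo lcm(176, 19) = 3344: x ≡ 3335 (mod 3344).
  Combine with x ≡ 1 (mod 3); new modulus lcm = 10032.
    Write x = 3335 + 3344·t and substitute into x ≡ 1 (mod 3): 3344·t ≡ 1 − 3335 = -3334 (mod 3).
    Reduce coefficients mod 3: 2·t ≡ 2 (mod 3).
    The inverse of 2 mod 3 is 2 (since 2·2 = 4 = 1·3 + 1), so t ≡ 2·2 = 4 ≡ 1 (mod 3).
    Then x = 3335 + 3344·1 = 6679, valid modulo lcm(3344, 3) = 10032: x ≡ 6679 (mod 10032).
  Combine with x ≡ 4 (mod 7); new modulus lcm = 70224.
    Write x = 6679 + 10032·t and substitute into x ≡ 4 (mod 7): 10032·t ≡ 4 − 6679 = -6675 (mod 7).
    Reduce coefficients mod 7: 1·t ≡ 3 (mod 7).
    So t ≡ 3 (mod 7).
    Then x = 6679 + 10032·3 = 36775, valid modulo lcm(10032, 7) = 70224: x ≡ 36775 (mod 70224).
Verify against each original: 36775 mod 11 = 2, 36775 mod 16 = 7, 36775 mod 19 = 10, 36775 mod 3 = 1, 36775 mod 7 = 4.

x ≡ 36775 (mod 70224).


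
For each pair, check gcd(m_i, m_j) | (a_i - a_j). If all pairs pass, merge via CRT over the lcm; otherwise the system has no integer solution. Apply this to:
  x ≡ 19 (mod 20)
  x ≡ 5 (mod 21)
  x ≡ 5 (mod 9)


Moduli 20, 21, 9 are not pairwise coprime, so CRT works modulo lcm(m_i) when all pairwise compatibility conditions hold.
Pairwise compatibility: gcd(m_i, m_j) must divide a_i - a_j for every pair.
Merge one congruence at a time:
  Start: x ≡ 19 (mod 20).
  Combine with x ≡ 5 (mod 21): gcd(20, 21) = 1; 5 - 19 = -14, which IS divisible by 1, so compatible.
    Write x = 19 + 20·t and substitute into x ≡ 5 (mod 21): 20·t ≡ 5 − 19 = -14 (mod 21).
    Reduce coefficients mod 21: 20·t ≡ 7 (mod 21).
    The inverse of 20 mod 21 is 20 (since 20·20 = 400 = 19·21 + 1), so t ≡ 20·7 = 140 ≡ 14 (mod 21).
    Then x = 19 + 20·14 = 299, valid modulo lcm(20, 21) = 420: x ≡ 299 (mod 420).
  Combine with x ≡ 5 (mod 9): gcd(420, 9) = 3; 5 - 299 = -294, which IS divisible by 3, so compatible.
    Write x = 299 + 420·t and substitute into x ≡ 5 (mod 9): 420·t ≡ 5 − 299 = -294 (mod 9).
    Divide the congruence (and modulus) by g = 3: 140·t ≡ -98 (mod 3).
    Reduce coefficients mod 3: 2·t ≡ 1 (mod 3).
    The inverse of 2 mod 3 is 2 (since 2·2 = 4 = 1·3 + 1), so t ≡ 2·1 = 2 ≡ 2 (mod 3).
    Then x = 299 + 420·2 = 1139, valid modulo lcm(420, 9) = 1260: x ≡ 1139 (mod 1260).
Verify: 1139 mod 20 = 19, 1139 mod 21 = 5, 1139 mod 9 = 5.

x ≡ 1139 (mod 1260).


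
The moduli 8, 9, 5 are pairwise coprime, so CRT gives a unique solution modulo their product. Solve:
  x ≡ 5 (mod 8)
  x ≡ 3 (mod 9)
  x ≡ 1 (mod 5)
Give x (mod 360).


Moduli 8, 9, 5 are pairwise coprime; by CRT there is a unique solution modulo M = 8 · 9 · 5 = 360.
Solve pairwise, accumulating the modulus:
  Start with x ≡ 5 (mod 8).
  Combine with x ≡ 3 (mod 9): since gcd(8, 9) = 1, we get a unique residue mod 72.
    Write x = 5 + 8·t and substitute into x ≡ 3 (mod 9): 8·t ≡ 3 − 5 = -2 (mod 9).
    Reduce coefficients mod 9: 8·t ≡ 7 (mod 9).
    The inverse of 8 mod 9 is 8 (since 8·8 = 64 = 7·9 + 1), so t ≡ 8·7 = 56 ≡ 2 (mod 9).
    Then x = 5 + 8·2 = 21, valid modulo lcm(8, 9) = 72: x ≡ 21 (mod 72).
  Combine with x ≡ 1 (mod 5): since gcd(72, 5) = 1, we get a unique residue mod 360.
    Write x = 21 + 72·t and substitute into x ≡ 1 (mod 5): 72·t ≡ 1 − 21 = -20 (mod 5).
    Reduce coefficients mod 5: 2·t ≡ 0 (mod 5).
    The inverse of 2 mod 5 is 3 (since 2·3 = 6 = 1·5 + 1), so t ≡ 3·0 = 0 ≡ 0 (mod 5).
    Then x = 21 + 72·0 = 21, valid modulo lcm(72, 5) = 360: x ≡ 21 (mod 360).
Verify: 21 mod 8 = 5 ✓, 21 mod 9 = 3 ✓, 21 mod 5 = 1 ✓.

x ≡ 21 (mod 360).


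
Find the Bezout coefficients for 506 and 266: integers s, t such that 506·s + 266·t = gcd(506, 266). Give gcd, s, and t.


Euclidean algorithm on (506, 266) — divide until remainder is 0:
  506 = 1 · 266 + 240
  266 = 1 · 240 + 26
  240 = 9 · 26 + 6
  26 = 4 · 6 + 2
  6 = 3 · 2 + 0
gcd(506, 266) = 2.
Track Bezout coefficients alongside the remainders: start with r₀ = 506 = a·1 + b·0 (s = 1, t = 0) and r₁ = 266 = a·0 + b·1 (s = 0, t = 1); each new remainder r_{k+1} = r_{k-1} − q_k·r_k inherits s_{k+1} = s_{k-1} − q_k·s_k, t_{k+1} = t_{k-1} − q_k·t_k, so r_k = a·s_k + b·t_k at every step:
  q = 1: r = 240, s = 1 − 1·0 = 1, t = 0 − 1·1 = -1  (check: 506·1 + 266·(-1) = 240)
  q = 1: r = 26, s = 0 − 1·1 = -1, t = 1 − 1·(-1) = 2  (check: 506·(-1) + 266·2 = 26)
  q = 9: r = 6, s = 1 − 9·(-1) = 10, t = -1 − 9·2 = -19  (check: 506·10 + 266·(-19) = 6)
  q = 4: r = 2, s = -1 − 4·10 = -41, t = 2 − 4·(-19) = 78  (check: 506·(-41) + 266·78 = 2)
The row with r = 2 (the gcd) gives the Bezout coefficients s = -41, t = 78.
Result: 506 · (-41) + 266 · (78) = 2.

gcd(506, 266) = 2; s = -41, t = 78 (check: 506·(-41) + 266·78 = 2).


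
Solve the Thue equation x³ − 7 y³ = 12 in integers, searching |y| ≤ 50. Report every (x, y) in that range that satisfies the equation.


The equation is x³ - 7y³ = 12. For fixed y, x³ = 7·y³ + 12, so a solution requires the RHS to be a perfect cube.
Strategy: iterate y from -50 to 50, compute RHS = 7·y³ + 12, and check whether it is a (positive or negative) perfect cube.
Check small values of y:
  y = 0: RHS = 12 is not a perfect cube.
  y = 1: RHS = 19 is not a perfect cube.
  y = -1: RHS = 5 is not a perfect cube.
  y = 2: RHS = 68 is not a perfect cube.
  y = -2: RHS = -44 is not a perfect cube.
  y = 3: RHS = 201 is not a perfect cube.
  y = -3: RHS = -177 is not a perfect cube.
Continuing the search up to |y| = 50 finds no solutions either.
No (x, y) in the scanned range satisfies the equation.

No integer solutions with |y| ≤ 50.


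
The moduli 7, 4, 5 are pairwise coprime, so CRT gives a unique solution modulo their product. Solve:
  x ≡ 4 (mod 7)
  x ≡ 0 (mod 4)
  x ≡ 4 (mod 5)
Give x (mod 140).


Moduli 7, 4, 5 are pairwise coprime; by CRT there is a unique solution modulo M = 7 · 4 · 5 = 140.
Solve pairwise, accumulating the modulus:
  Start with x ≡ 4 (mod 7).
  Combine with x ≡ 0 (mod 4): since gcd(7, 4) = 1, we get a unique residue mod 28.
    Write x = 4 + 7·t and substitute into x ≡ 0 (mod 4): 7·t ≡ 0 − 4 = -4 (mod 4).
    Reduce coefficients mod 4: 3·t ≡ 0 (mod 4).
    The inverse of 3 mod 4 is 3 (since 3·3 = 9 = 2·4 + 1), so t ≡ 3·0 = 0 ≡ 0 (mod 4).
    Then x = 4 + 7·0 = 4, valid modulo lcm(7, 4) = 28: x ≡ 4 (mod 28).
  Combine with x ≡ 4 (mod 5): since gcd(28, 5) = 1, we get a unique residue mod 140.
    Write x = 4 + 28·t and substitute into x ≡ 4 (mod 5): 28·t ≡ 4 − 4 = 0 (mod 5).
    Reduce coefficients mod 5: 3·t ≡ 0 (mod 5).
    The inverse of 3 mod 5 is 2 (since 3·2 = 6 = 1·5 + 1), so t ≡ 2·0 = 0 ≡ 0 (mod 5).
    Then x = 4 + 28·0 = 4, valid modulo lcm(28, 5) = 140: x ≡ 4 (mod 140).
Verify: 4 mod 7 = 4 ✓, 4 mod 4 = 0 ✓, 4 mod 5 = 4 ✓.

x ≡ 4 (mod 140).


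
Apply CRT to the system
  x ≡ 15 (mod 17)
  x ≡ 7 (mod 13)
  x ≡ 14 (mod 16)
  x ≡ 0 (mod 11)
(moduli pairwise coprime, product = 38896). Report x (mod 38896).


Product of moduli M = 17 · 13 · 16 · 11 = 38896.
Merge one congruence at a time:
  Start: x ≡ 15 (mod 17).
  Combine with x ≡ 7 (mod 13); new modulus lcm = 221.
    Write x = 15 + 17·t and substitute into x ≡ 7 (mod 13): 17·t ≡ 7 − 15 = -8 (mod 13).
    Reduce coefficients mod 13: 4·t ≡ 5 (mod 13).
    The inverse of 4 mod 13 is 10 (since 4·10 = 40 = 3·13 + 1), so t ≡ 10·5 = 50 ≡ 11 (mod 13).
    Then x = 15 + 17·11 = 202, valid modulo lcm(17, 13) = 221: x ≡ 202 (mod 221).
  Combine with x ≡ 14 (mod 16); new modulus lcm = 3536.
    Write x = 202 + 221·t and substitute into x ≡ 14 (mod 16): 221·t ≡ 14 − 202 = -188 (mod 16).
    Reduce coefficients mod 16: 13·t ≡ 4 (mod 16).
    The inverse of 13 mod 16 is 5 (since 13·5 = 65 = 4·16 + 1), so t ≡ 5·4 = 20 ≡ 4 (mod 16).
    Then x = 202 + 221·4 = 1086, valid modulo lcm(221, 16) = 3536: x ≡ 1086 (mod 3536).
  Combine with x ≡ 0 (mod 11); new modulus lcm = 38896.
    Write x = 1086 + 3536·t and substitute into x ≡ 0 (mod 11): 3536·t ≡ 0 − 1086 = -1086 (mod 11).
    Reduce coefficients mod 11: 5·t ≡ 3 (mod 11).
    The inverse of 5 mod 11 is 9 (since 5·9 = 45 = 4·11 + 1), so t ≡ 9·3 = 27 ≡ 5 (mod 11).
    Then x = 1086 + 3536·5 = 18766, valid modulo lcm(3536, 11) = 38896: x ≡ 18766 (mod 38896).
Verify against each original: 18766 mod 17 = 15, 18766 mod 13 = 7, 18766 mod 16 = 14, 18766 mod 11 = 0.

x ≡ 18766 (mod 38896).


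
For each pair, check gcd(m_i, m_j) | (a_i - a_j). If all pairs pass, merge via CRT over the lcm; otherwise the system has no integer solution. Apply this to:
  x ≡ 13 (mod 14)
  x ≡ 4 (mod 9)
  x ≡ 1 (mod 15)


Moduli 14, 9, 15 are not pairwise coprime, so CRT works modulo lcm(m_i) when all pairwise compatibility conditions hold.
Pairwise compatibility: gcd(m_i, m_j) must divide a_i - a_j for every pair.
Merge one congruence at a time:
  Start: x ≡ 13 (mod 14).
  Combine with x ≡ 4 (mod 9): gcd(14, 9) = 1; 4 - 13 = -9, which IS divisible by 1, so compatible.
    Write x = 13 + 14·t and substitute into x ≡ 4 (mod 9): 14·t ≡ 4 − 13 = -9 (mod 9).
    Reduce coefficients mod 9: 5·t ≡ 0 (mod 9).
    The inverse of 5 mod 9 is 2 (since 5·2 = 10 = 1·9 + 1), so t ≡ 2·0 = 0 ≡ 0 (mod 9).
    Then x = 13 + 14·0 = 13, valid modulo lcm(14, 9) = 126: x ≡ 13 (mod 126).
  Combine with x ≡ 1 (mod 15): gcd(126, 15) = 3; 1 - 13 = -12, which IS divisible by 3, so compatible.
    Write x = 13 + 126·t and substitute into x ≡ 1 (mod 15): 126·t ≡ 1 − 13 = -12 (mod 15).
    Divide the congruence (and modulus) by g = 3: 42·t ≡ -4 (mod 5).
    Reduce coefficients mod 5: 2·t ≡ 1 (mod 5).
    The inverse of 2 mod 5 is 3 (since 2·3 = 6 = 1·5 + 1), so t ≡ 3·1 = 3 ≡ 3 (mod 5).
    Then x = 13 + 126·3 = 391, valid modulo lcm(126, 15) = 630: x ≡ 391 (mod 630).
Verify: 391 mod 14 = 13, 391 mod 9 = 4, 391 mod 15 = 1.

x ≡ 391 (mod 630).


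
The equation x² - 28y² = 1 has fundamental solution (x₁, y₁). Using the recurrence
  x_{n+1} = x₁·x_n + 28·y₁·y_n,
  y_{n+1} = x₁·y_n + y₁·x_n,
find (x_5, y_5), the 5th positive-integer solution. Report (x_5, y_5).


Step 1: Find the fundamental solution (x₁, y₁) of x² - 28y² = 1.
  Expand √28 as a continued fraction. a₀ = ⌊√28⌋ = 5; iterate m_{k+1} = d_k·a_k − m_k, d_{k+1} = (28 − m_{k+1}²)/d_k, a_{k+1} = ⌊(a₀ + m_{k+1})/d_{k+1}⌋ (starting m₀ = 0, d₀ = 1), with convergents p_k = a_k·p_{k-1} + p_{k-2}, q_k = a_k·q_{k-1} + q_{k-2} (p₋₁ = 1, q₋₁ = 0):
  k = 0: a₀ = 5; p₀/q₀ = 5/1; p₀² − 28·q₀² = 25 − 28 = -3.
  k = 1: m = 5, d = 3, a = ⌊(5 + 5)/3⌋ = 3; p/q = (3·5 + 1)/(3·1 + 0) = 16/3; p² − 28·q² = 256 − 252 = 4.
  k = 2: m = 4, d = 4, a = ⌊(5 + 4)/4⌋ = 2; p/q = (2·16 + 5)/(2·3 + 1) = 37/7; p² − 28·q² = 1369 − 1372 = -3.
  k = 3: m = 4, d = 3, a = ⌊(5 + 4)/3⌋ = 3; p/q = (3·37 + 16)/(3·7 + 3) = 127/24; p² − 28·q² = 16129 − 16128 = 1.
  The first convergent with p² − 28·q² = 1 gives the fundamental solution (x₁, y₁) = (127, 24).
Step 2: Apply the recurrence (x_{n+1}, y_{n+1}) = (x₁x_n + 28y₁y_n, x₁y_n + y₁x_n) repeatedly.
  From (x_1, y_1) = (127, 24): x_2 = 127·127 + 28·24·24 = 32257; y_2 = 127·24 + 24·127 = 6096.
  From (x_2, y_2) = (32257, 6096): x_3 = 127·32257 + 28·24·6096 = 8193151; y_3 = 127·6096 + 24·32257 = 1548360.
  From (x_3, y_3) = (8193151, 1548360): x_4 = 127·8193151 + 28·24·1548360 = 2081028097; y_4 = 127·1548360 + 24·8193151 = 393277344.
  From (x_4, y_4) = (2081028097, 393277344): x_5 = 127·2081028097 + 28·24·393277344 = 528572943487; y_5 = 127·393277344 + 24·2081028097 = 99890897016.
Step 3: Verify x_5² - 28·y_5² = 279389356586511295719169 - 279389356586511295719168 = 1 (should be 1). ✓

(x_1, y_1) = (127, 24); (x_5, y_5) = (528572943487, 99890897016).


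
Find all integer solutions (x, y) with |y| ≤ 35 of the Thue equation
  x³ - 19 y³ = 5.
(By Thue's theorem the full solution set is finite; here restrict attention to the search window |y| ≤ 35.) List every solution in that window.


The equation is x³ - 19y³ = 5. For fixed y, x³ = 19·y³ + 5, so a solution requires the RHS to be a perfect cube.
Strategy: iterate y from -35 to 35, compute RHS = 19·y³ + 5, and check whether it is a (positive or negative) perfect cube.
Check small values of y:
  y = 0: RHS = 5 is not a perfect cube.
  y = 1: RHS = 24 is not a perfect cube.
  y = -1: RHS = -14 is not a perfect cube.
  y = 2: RHS = 157 is not a perfect cube.
  y = -2: RHS = -147 is not a perfect cube.
  y = 3: RHS = 518 is not a perfect cube.
  y = -3: RHS = -508 is not a perfect cube.
Continuing the search up to |y| = 35 finds no solutions either.
No (x, y) in the scanned range satisfies the equation.

No integer solutions with |y| ≤ 35.


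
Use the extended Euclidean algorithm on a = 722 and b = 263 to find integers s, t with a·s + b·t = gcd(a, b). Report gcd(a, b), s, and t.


Euclidean algorithm on (722, 263) — divide until remainder is 0:
  722 = 2 · 263 + 196
  263 = 1 · 196 + 67
  196 = 2 · 67 + 62
  67 = 1 · 62 + 5
  62 = 12 · 5 + 2
  5 = 2 · 2 + 1
  2 = 2 · 1 + 0
gcd(722, 263) = 1.
Track Bezout coefficients alongside the remainders: start with r₀ = 722 = a·1 + b·0 (s = 1, t = 0) and r₁ = 263 = a·0 + b·1 (s = 0, t = 1); each new remainder r_{k+1} = r_{k-1} − q_k·r_k inherits s_{k+1} = s_{k-1} − q_k·s_k, t_{k+1} = t_{k-1} − q_k·t_k, so r_k = a·s_k + b·t_k at every step:
  q = 2: r = 196, s = 1 − 2·0 = 1, t = 0 − 2·1 = -2  (check: 722·1 + 263·(-2) = 196)
  q = 1: r = 67, s = 0 − 1·1 = -1, t = 1 − 1·(-2) = 3  (check: 722·(-1) + 263·3 = 67)
  q = 2: r = 62, s = 1 − 2·(-1) = 3, t = -2 − 2·3 = -8  (check: 722·3 + 263·(-8) = 62)
  q = 1: r = 5, s = -1 − 1·3 = -4, t = 3 − 1·(-8) = 11  (check: 722·(-4) + 263·11 = 5)
  q = 12: r = 2, s = 3 − 12·(-4) = 51, t = -8 − 12·11 = -140  (check: 722·51 + 263·(-140) = 2)
  q = 2: r = 1, s = -4 − 2·51 = -106, t = 11 − 2·(-140) = 291  (check: 722·(-106) + 263·291 = 1)
The row with r = 1 (the gcd) gives the Bezout coefficients s = -106, t = 291.
Result: 722 · (-106) + 263 · (291) = 1.

gcd(722, 263) = 1; s = -106, t = 291 (check: 722·(-106) + 263·291 = 1).


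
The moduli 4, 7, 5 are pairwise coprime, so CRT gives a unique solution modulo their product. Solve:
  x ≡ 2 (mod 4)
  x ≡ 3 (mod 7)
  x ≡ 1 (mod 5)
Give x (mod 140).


Moduli 4, 7, 5 are pairwise coprime; by CRT there is a unique solution modulo M = 4 · 7 · 5 = 140.
Solve pairwise, accumulating the modulus:
  Start with x ≡ 2 (mod 4).
  Combine with x ≡ 3 (mod 7): since gcd(4, 7) = 1, we get a unique residue mod 28.
    Write x = 2 + 4·t and substitute into x ≡ 3 (mod 7): 4·t ≡ 3 − 2 = 1 (mod 7).
    The inverse of 4 mod 7 is 2 (since 4·2 = 8 = 1·7 + 1), so t ≡ 2·1 = 2 ≡ 2 (mod 7).
    Then x = 2 + 4·2 = 10, valid modulo lcm(4, 7) = 28: x ≡ 10 (mod 28).
  Combine with x ≡ 1 (mod 5): since gcd(28, 5) = 1, we get a unique residue mod 140.
    Write x = 10 + 28·t and substitute into x ≡ 1 (mod 5): 28·t ≡ 1 − 10 = -9 (mod 5).
    Reduce coefficients mod 5: 3·t ≡ 1 (mod 5).
    The inverse of 3 mod 5 is 2 (since 3·2 = 6 = 1·5 + 1), so t ≡ 2·1 = 2 ≡ 2 (mod 5).
    Then x = 10 + 28·2 = 66, valid modulo lcm(28, 5) = 140: x ≡ 66 (mod 140).
Verify: 66 mod 4 = 2 ✓, 66 mod 7 = 3 ✓, 66 mod 5 = 1 ✓.

x ≡ 66 (mod 140).


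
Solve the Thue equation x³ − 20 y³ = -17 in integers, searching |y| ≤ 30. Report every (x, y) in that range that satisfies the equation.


The equation is x³ - 20y³ = -17. For fixed y, x³ = 20·y³ − 17, so a solution requires the RHS to be a perfect cube.
Strategy: iterate y from -30 to 30, compute RHS = 20·y³ − 17, and check whether it is a (positive or negative) perfect cube.
Check small values of y:
  y = 0: RHS = -17 is not a perfect cube.
  y = 1: RHS = 3 is not a perfect cube.
  y = -1: RHS = -37 is not a perfect cube.
  y = 2: RHS = 143 is not a perfect cube.
  y = -2: RHS = -177 is not a perfect cube.
  y = 3: RHS = 523 is not a perfect cube.
  y = -3: RHS = -557 is not a perfect cube.
Continuing the search up to |y| = 30 finds no solutions either.
No (x, y) in the scanned range satisfies the equation.

No integer solutions with |y| ≤ 30.


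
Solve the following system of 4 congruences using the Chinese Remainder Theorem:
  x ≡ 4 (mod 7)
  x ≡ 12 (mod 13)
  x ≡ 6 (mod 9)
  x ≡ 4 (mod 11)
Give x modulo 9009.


Product of moduli M = 7 · 13 · 9 · 11 = 9009.
Merge one congruence at a time:
  Start: x ≡ 4 (mod 7).
  Combine with x ≡ 12 (mod 13); new modulus lcm = 91.
    Write x = 4 + 7·t and substitute into x ≡ 12 (mod 13): 7·t ≡ 12 − 4 = 8 (mod 13).
    The inverse of 7 mod 13 is 2 (since 7·2 = 14 = 1·13 + 1), so t ≡ 2·8 = 16 ≡ 3 (mod 13).
    Then x = 4 + 7·3 = 25, valid modulo lcm(7, 13) = 91: x ≡ 25 (mod 91).
  Combine with x ≡ 6 (mod 9); new modulus lcm = 819.
    Write x = 25 + 91·t and substitute into x ≡ 6 (mod 9): 91·t ≡ 6 − 25 = -19 (mod 9).
    Reduce coefficients mod 9: 1·t ≡ 8 (mod 9).
    So t ≡ 8 (mod 9).
    Then x = 25 + 91·8 = 753, valid modulo lcm(91, 9) = 819: x ≡ 753 (mod 819).
  Combine with x ≡ 4 (mod 11); new modulus lcm = 9009.
    Write x = 753 + 819·t and substitute into x ≡ 4 (mod 11): 819·t ≡ 4 − 753 = -749 (mod 11).
    Reduce coefficients mod 11: 5·t ≡ 10 (mod 11).
    The inverse of 5 mod 11 is 9 (since 5·9 = 45 = 4·11 + 1), so t ≡ 9·10 = 90 ≡ 2 (mod 11).
    Then x = 753 + 819·2 = 2391, valid modulo lcm(819, 11) = 9009: x ≡ 2391 (mod 9009).
Verify against each original: 2391 mod 7 = 4, 2391 mod 13 = 12, 2391 mod 9 = 6, 2391 mod 11 = 4.

x ≡ 2391 (mod 9009).


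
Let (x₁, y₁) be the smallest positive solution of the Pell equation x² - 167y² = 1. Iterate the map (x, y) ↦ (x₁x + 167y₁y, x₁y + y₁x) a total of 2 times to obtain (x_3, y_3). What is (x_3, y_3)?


Step 1: Find the fundamental solution (x₁, y₁) of x² - 167y² = 1.
  Expand √167 as a continued fraction. a₀ = ⌊√167⌋ = 12; iterate m_{k+1} = d_k·a_k − m_k, d_{k+1} = (167 − m_{k+1}²)/d_k, a_{k+1} = ⌊(a₀ + m_{k+1})/d_{k+1}⌋ (starting m₀ = 0, d₀ = 1), with convergents p_k = a_k·p_{k-1} + p_{k-2}, q_k = a_k·q_{k-1} + q_{k-2} (p₋₁ = 1, q₋₁ = 0):
  k = 0: a₀ = 12; p₀/q₀ = 12/1; p₀² − 167·q₀² = 144 − 167 = -23.
  k = 1: m = 12, d = 23, a = ⌊(12 + 12)/23⌋ = 1; p/q = (1·12 + 1)/(1·1 + 0) = 13/1; p² − 167·q² = 169 − 167 = 2.
  k = 2: m = 11, d = 2, a = ⌊(12 + 11)/2⌋ = 11; p/q = (11·13 + 12)/(11·1 + 1) = 155/12; p² − 167·q² = 24025 − 24048 = -23.
  k = 3: m = 11, d = 23, a = ⌊(12 + 11)/23⌋ = 1; p/q = (1·155 + 13)/(1·12 + 1) = 168/13; p² − 167·q² = 28224 − 28223 = 1.
  The first convergent with p² − 167·q² = 1 gives the fundamental solution (x₁, y₁) = (168, 13).
Step 2: Apply the recurrence (x_{n+1}, y_{n+1}) = (x₁x_n + 167y₁y_n, x₁y_n + y₁x_n) repeatedly.
  From (x_1, y_1) = (168, 13): x_2 = 168·168 + 167·13·13 = 56447; y_2 = 168·13 + 13·168 = 4368.
  From (x_2, y_2) = (56447, 4368): x_3 = 168·56447 + 167·13·4368 = 18966024; y_3 = 168·4368 + 13·56447 = 1467635.
Step 3: Verify x_3² - 167·y_3² = 359710066368576 - 359710066368575 = 1 (should be 1). ✓

(x_1, y_1) = (168, 13); (x_3, y_3) = (18966024, 1467635).


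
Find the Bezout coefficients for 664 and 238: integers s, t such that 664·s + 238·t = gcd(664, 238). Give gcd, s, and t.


Euclidean algorithm on (664, 238) — divide until remainder is 0:
  664 = 2 · 238 + 188
  238 = 1 · 188 + 50
  188 = 3 · 50 + 38
  50 = 1 · 38 + 12
  38 = 3 · 12 + 2
  12 = 6 · 2 + 0
gcd(664, 238) = 2.
Track Bezout coefficients alongside the remainders: start with r₀ = 664 = a·1 + b·0 (s = 1, t = 0) and r₁ = 238 = a·0 + b·1 (s = 0, t = 1); each new remainder r_{k+1} = r_{k-1} − q_k·r_k inherits s_{k+1} = s_{k-1} − q_k·s_k, t_{k+1} = t_{k-1} − q_k·t_k, so r_k = a·s_k + b·t_k at every step:
  q = 2: r = 188, s = 1 − 2·0 = 1, t = 0 − 2·1 = -2  (check: 664·1 + 238·(-2) = 188)
  q = 1: r = 50, s = 0 − 1·1 = -1, t = 1 − 1·(-2) = 3  (check: 664·(-1) + 238·3 = 50)
  q = 3: r = 38, s = 1 − 3·(-1) = 4, t = -2 − 3·3 = -11  (check: 664·4 + 238·(-11) = 38)
  q = 1: r = 12, s = -1 − 1·4 = -5, t = 3 − 1·(-11) = 14  (check: 664·(-5) + 238·14 = 12)
  q = 3: r = 2, s = 4 − 3·(-5) = 19, t = -11 − 3·14 = -53  (check: 664·19 + 238·(-53) = 2)
The row with r = 2 (the gcd) gives the Bezout coefficients s = 19, t = -53.
Result: 664 · (19) + 238 · (-53) = 2.

gcd(664, 238) = 2; s = 19, t = -53 (check: 664·19 + 238·(-53) = 2).


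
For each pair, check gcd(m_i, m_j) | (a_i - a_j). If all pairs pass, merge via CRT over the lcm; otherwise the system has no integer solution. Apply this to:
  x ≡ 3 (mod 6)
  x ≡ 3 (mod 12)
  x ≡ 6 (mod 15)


Moduli 6, 12, 15 are not pairwise coprime, so CRT works modulo lcm(m_i) when all pairwise compatibility conditions hold.
Pairwise compatibility: gcd(m_i, m_j) must divide a_i - a_j for every pair.
Merge one congruence at a time:
  Start: x ≡ 3 (mod 6).
  Combine with x ≡ 3 (mod 12): gcd(6, 12) = 6; 3 - 3 = 0, which IS divisible by 6, so compatible.
    Write x = 3 + 6·t and substitute into x ≡ 3 (mod 12): 6·t ≡ 3 − 3 = 0 (mod 12).
    Divide the congruence (and modulus) by g = 6: 1·t ≡ 0 (mod 2).
    So t ≡ 0 (mod 2).
    Then x = 3 + 6·0 = 3, valid modulo lcm(6, 12) = 12: x ≡ 3 (mod 12).
  Combine with x ≡ 6 (mod 15): gcd(12, 15) = 3; 6 - 3 = 3, which IS divisible by 3, so compatible.
    Write x = 3 + 12·t and substitute into x ≡ 6 (mod 15): 12·t ≡ 6 − 3 = 3 (mod 15).
    Divide the congruence (and modulus) by g = 3: 4·t ≡ 1 (mod 5).
    The inverse of 4 mod 5 is 4 (since 4·4 = 16 = 3·5 + 1), so t ≡ 4·1 = 4 ≡ 4 (mod 5).
    Then x = 3 + 12·4 = 51, valid modulo lcm(12, 15) = 60: x ≡ 51 (mod 60).
Verify: 51 mod 6 = 3, 51 mod 12 = 3, 51 mod 15 = 6.

x ≡ 51 (mod 60).


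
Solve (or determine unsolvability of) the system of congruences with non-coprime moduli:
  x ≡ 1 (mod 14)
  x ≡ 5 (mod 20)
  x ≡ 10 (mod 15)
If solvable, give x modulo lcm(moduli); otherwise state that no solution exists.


Moduli 14, 20, 15 are not pairwise coprime, so CRT works modulo lcm(m_i) when all pairwise compatibility conditions hold.
Pairwise compatibility: gcd(m_i, m_j) must divide a_i - a_j for every pair.
Merge one congruence at a time:
  Start: x ≡ 1 (mod 14).
  Combine with x ≡ 5 (mod 20): gcd(14, 20) = 2; 5 - 1 = 4, which IS divisible by 2, so compatible.
    Write x = 1 + 14·t and substitute into x ≡ 5 (mod 20): 14·t ≡ 5 − 1 = 4 (mod 20).
    Divide the congruence (and modulus) by g = 2: 7·t ≡ 2 (mod 10).
    The inverse of 7 mod 10 is 3 (since 7·3 = 21 = 2·10 + 1), so t ≡ 3·2 = 6 ≡ 6 (mod 10).
    Then x = 1 + 14·6 = 85, valid modulo lcm(14, 20) = 140: x ≡ 85 (mod 140).
  Combine with x ≡ 10 (mod 15): gcd(140, 15) = 5; 10 - 85 = -75, which IS divisible by 5, so compatible.
    Write x = 85 + 140·t and substitute into x ≡ 10 (mod 15): 140·t ≡ 10 − 85 = -75 (mod 15).
    Divide the congruence (and modulus) by g = 5: 28·t ≡ -15 (mod 3).
    Reduce coefficients mod 3: 1·t ≡ 0 (mod 3).
    So t ≡ 0 (mod 3).
    Then x = 85 + 140·0 = 85, valid modulo lcm(140, 15) = 420: x ≡ 85 (mod 420).
Verify: 85 mod 14 = 1, 85 mod 20 = 5, 85 mod 15 = 10.

x ≡ 85 (mod 420).


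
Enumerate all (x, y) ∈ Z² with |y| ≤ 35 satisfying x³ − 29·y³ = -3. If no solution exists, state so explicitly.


The equation is x³ - 29y³ = -3. For fixed y, x³ = 29·y³ − 3, so a solution requires the RHS to be a perfect cube.
Strategy: iterate y from -35 to 35, compute RHS = 29·y³ − 3, and check whether it is a (positive or negative) perfect cube.
Check small values of y:
  y = 0: RHS = -3 is not a perfect cube.
  y = 1: RHS = 26 is not a perfect cube.
  y = -1: RHS = -32 is not a perfect cube.
  y = 2: RHS = 229 is not a perfect cube.
  y = -2: RHS = -235 is not a perfect cube.
  y = 3: RHS = 780 is not a perfect cube.
  y = -3: RHS = -786 is not a perfect cube.
Continuing the search up to |y| = 35 finds no solutions either.
No (x, y) in the scanned range satisfies the equation.

No integer solutions with |y| ≤ 35.


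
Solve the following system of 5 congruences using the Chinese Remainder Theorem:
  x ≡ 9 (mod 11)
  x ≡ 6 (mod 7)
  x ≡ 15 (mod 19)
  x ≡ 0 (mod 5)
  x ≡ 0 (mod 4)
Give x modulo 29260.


Product of moduli M = 11 · 7 · 19 · 5 · 4 = 29260.
Merge one congruence at a time:
  Start: x ≡ 9 (mod 11).
  Combine with x ≡ 6 (mod 7); new modulus lcm = 77.
    Write x = 9 + 11·t and substitute into x ≡ 6 (mod 7): 11·t ≡ 6 − 9 = -3 (mod 7).
    Reduce coefficients mod 7: 4·t ≡ 4 (mod 7).
    The inverse of 4 mod 7 is 2 (since 4·2 = 8 = 1·7 + 1), so t ≡ 2·4 = 8 ≡ 1 (mod 7).
    Then x = 9 + 11·1 = 20, valid modulo lcm(11, 7) = 77: x ≡ 20 (mod 77).
  Combine with x ≡ 15 (mod 19); new modulus lcm = 1463.
    Write x = 20 + 77·t and substitute into x ≡ 15 (mod 19): 77·t ≡ 15 − 20 = -5 (mod 19).
    Reduce coefficients mod 19: 1·t ≡ 14 (mod 19).
    So t ≡ 14 (mod 19).
    Then x = 20 + 77·14 = 1098, valid modulo lcm(77, 19) = 1463: x ≡ 1098 (mod 1463).
  Combine with x ≡ 0 (mod 5); new modulus lcm = 7315.
    Write x = 1098 + 1463·t and substitute into x ≡ 0 (mod 5): 1463·t ≡ 0 − 1098 = -1098 (mod 5).
    Reduce coefficients mod 5: 3·t ≡ 2 (mod 5).
    The inverse of 3 mod 5 is 2 (since 3·2 = 6 = 1·5 + 1), so t ≡ 2·2 = 4 ≡ 4 (mod 5).
    Then x = 1098 + 1463·4 = 6950, valid modulo lcm(1463, 5) = 7315: x ≡ 6950 (mod 7315).
  Combine with x ≡ 0 (mod 4); new modulus lcm = 29260.
    Write x = 6950 + 7315·t and substitute into x ≡ 0 (mod 4): 7315·t ≡ 0 − 6950 = -6950 (mod 4).
    Reduce coefficients mod 4: 3·t ≡ 2 (mod 4).
    The inverse of 3 mod 4 is 3 (since 3·3 = 9 = 2·4 + 1), so t ≡ 3·2 = 6 ≡ 2 (mod 4).
    Then x = 6950 + 7315·2 = 21580, valid modulo lcm(7315, 4) = 29260: x ≡ 21580 (mod 29260).
Verify against each original: 21580 mod 11 = 9, 21580 mod 7 = 6, 21580 mod 19 = 15, 21580 mod 5 = 0, 21580 mod 4 = 0.

x ≡ 21580 (mod 29260).


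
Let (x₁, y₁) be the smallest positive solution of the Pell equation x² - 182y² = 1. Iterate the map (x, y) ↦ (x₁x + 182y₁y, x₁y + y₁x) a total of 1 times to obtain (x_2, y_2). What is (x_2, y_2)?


Step 1: Find the fundamental solution (x₁, y₁) of x² - 182y² = 1.
  Expand √182 as a continued fraction. a₀ = ⌊√182⌋ = 13; iterate m_{k+1} = d_k·a_k − m_k, d_{k+1} = (182 − m_{k+1}²)/d_k, a_{k+1} = ⌊(a₀ + m_{k+1})/d_{k+1}⌋ (starting m₀ = 0, d₀ = 1), with convergents p_k = a_k·p_{k-1} + p_{k-2}, q_k = a_k·q_{k-1} + q_{k-2} (p₋₁ = 1, q₋₁ = 0):
  k = 0: a₀ = 13; p₀/q₀ = 13/1; p₀² − 182·q₀² = 169 − 182 = -13.
  k = 1: m = 13, d = 13, a = ⌊(13 + 13)/13⌋ = 2; p/q = (2·13 + 1)/(2·1 + 0) = 27/2; p² − 182·q² = 729 − 728 = 1.
  The first convergent with p² − 182·q² = 1 gives the fundamental solution (x₁, y₁) = (27, 2).
Step 2: Apply the recurrence (x_{n+1}, y_{n+1}) = (x₁x_n + 182y₁y_n, x₁y_n + y₁x_n) repeatedly.
  From (x_1, y_1) = (27, 2): x_2 = 27·27 + 182·2·2 = 1457; y_2 = 27·2 + 2·27 = 108.
Step 3: Verify x_2² - 182·y_2² = 2122849 - 2122848 = 1 (should be 1). ✓

(x_1, y_1) = (27, 2); (x_2, y_2) = (1457, 108).


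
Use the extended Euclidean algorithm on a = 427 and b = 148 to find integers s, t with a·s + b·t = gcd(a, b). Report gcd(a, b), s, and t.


Euclidean algorithm on (427, 148) — divide until remainder is 0:
  427 = 2 · 148 + 131
  148 = 1 · 131 + 17
  131 = 7 · 17 + 12
  17 = 1 · 12 + 5
  12 = 2 · 5 + 2
  5 = 2 · 2 + 1
  2 = 2 · 1 + 0
gcd(427, 148) = 1.
Track Bezout coefficients alongside the remainders: start with r₀ = 427 = a·1 + b·0 (s = 1, t = 0) and r₁ = 148 = a·0 + b·1 (s = 0, t = 1); each new remainder r_{k+1} = r_{k-1} − q_k·r_k inherits s_{k+1} = s_{k-1} − q_k·s_k, t_{k+1} = t_{k-1} − q_k·t_k, so r_k = a·s_k + b·t_k at every step:
  q = 2: r = 131, s = 1 − 2·0 = 1, t = 0 − 2·1 = -2  (check: 427·1 + 148·(-2) = 131)
  q = 1: r = 17, s = 0 − 1·1 = -1, t = 1 − 1·(-2) = 3  (check: 427·(-1) + 148·3 = 17)
  q = 7: r = 12, s = 1 − 7·(-1) = 8, t = -2 − 7·3 = -23  (check: 427·8 + 148·(-23) = 12)
  q = 1: r = 5, s = -1 − 1·8 = -9, t = 3 − 1·(-23) = 26  (check: 427·(-9) + 148·26 = 5)
  q = 2: r = 2, s = 8 − 2·(-9) = 26, t = -23 − 2·26 = -75  (check: 427·26 + 148·(-75) = 2)
  q = 2: r = 1, s = -9 − 2·26 = -61, t = 26 − 2·(-75) = 176  (check: 427·(-61) + 148·176 = 1)
The row with r = 1 (the gcd) gives the Bezout coefficients s = -61, t = 176.
Result: 427 · (-61) + 148 · (176) = 1.

gcd(427, 148) = 1; s = -61, t = 176 (check: 427·(-61) + 148·176 = 1).


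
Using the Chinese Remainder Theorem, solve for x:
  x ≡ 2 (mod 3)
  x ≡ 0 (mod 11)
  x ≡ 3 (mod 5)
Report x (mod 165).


Moduli 3, 11, 5 are pairwise coprime; by CRT there is a unique solution modulo M = 3 · 11 · 5 = 165.
Solve pairwise, accumulating the modulus:
  Start with x ≡ 2 (mod 3).
  Combine with x ≡ 0 (mod 11): since gcd(3, 11) = 1, we get a unique residue mod 33.
    Write x = 2 + 3·t and substitute into x ≡ 0 (mod 11): 3·t ≡ 0 − 2 = -2 (mod 11).
    Reduce coefficients mod 11: 3·t ≡ 9 (mod 11).
    The inverse of 3 mod 11 is 4 (since 3·4 = 12 = 1·11 + 1), so t ≡ 4·9 = 36 ≡ 3 (mod 11).
    Then x = 2 + 3·3 = 11, valid modulo lcm(3, 11) = 33: x ≡ 11 (mod 33).
  Combine with x ≡ 3 (mod 5): since gcd(33, 5) = 1, we get a unique residue mod 165.
    Write x = 11 + 33·t and substitute into x ≡ 3 (mod 5): 33·t ≡ 3 − 11 = -8 (mod 5).
    Reduce coefficients mod 5: 3·t ≡ 2 (mod 5).
    The inverse of 3 mod 5 is 2 (since 3·2 = 6 = 1·5 + 1), so t ≡ 2·2 = 4 ≡ 4 (mod 5).
    Then x = 11 + 33·4 = 143, valid modulo lcm(33, 5) = 165: x ≡ 143 (mod 165).
Verify: 143 mod 3 = 2 ✓, 143 mod 11 = 0 ✓, 143 mod 5 = 3 ✓.

x ≡ 143 (mod 165).


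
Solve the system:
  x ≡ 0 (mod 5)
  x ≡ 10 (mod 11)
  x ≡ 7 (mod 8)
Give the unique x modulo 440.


Moduli 5, 11, 8 are pairwise coprime; by CRT there is a unique solution modulo M = 5 · 11 · 8 = 440.
Solve pairwise, accumulating the modulus:
  Start with x ≡ 0 (mod 5).
  Combine with x ≡ 10 (mod 11): since gcd(5, 11) = 1, we get a unique residue mod 55.
    Write x = 0 + 5·t and substitute into x ≡ 10 (mod 11): 5·t ≡ 10 − 0 = 10 (mod 11).
    The inverse of 5 mod 11 is 9 (since 5·9 = 45 = 4·11 + 1), so t ≡ 9·10 = 90 ≡ 2 (mod 11).
    Then x = 0 + 5·2 = 10, valid modulo lcm(5, 11) = 55: x ≡ 10 (mod 55).
  Combine with x ≡ 7 (mod 8): since gcd(55, 8) = 1, we get a unique residue mod 440.
    Write x = 10 + 55·t and substitute into x ≡ 7 (mod 8): 55·t ≡ 7 − 10 = -3 (mod 8).
    Reduce coefficients mod 8: 7·t ≡ 5 (mod 8).
    The inverse of 7 mod 8 is 7 (since 7·7 = 49 = 6·8 + 1), so t ≡ 7·5 = 35 ≡ 3 (mod 8).
    Then x = 10 + 55·3 = 175, valid modulo lcm(55, 8) = 440: x ≡ 175 (mod 440).
Verify: 175 mod 5 = 0 ✓, 175 mod 11 = 10 ✓, 175 mod 8 = 7 ✓.

x ≡ 175 (mod 440).


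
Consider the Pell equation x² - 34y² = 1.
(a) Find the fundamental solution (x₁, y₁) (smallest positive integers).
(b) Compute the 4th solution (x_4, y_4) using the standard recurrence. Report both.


Step 1: Find the fundamental solution (x₁, y₁) of x² - 34y² = 1.
  Expand √34 as a continued fraction. a₀ = ⌊√34⌋ = 5; iterate m_{k+1} = d_k·a_k − m_k, d_{k+1} = (34 − m_{k+1}²)/d_k, a_{k+1} = ⌊(a₀ + m_{k+1})/d_{k+1}⌋ (starting m₀ = 0, d₀ = 1), with convergents p_k = a_k·p_{k-1} + p_{k-2}, q_k = a_k·q_{k-1} + q_{k-2} (p₋₁ = 1, q₋₁ = 0):
  k = 0: a₀ = 5; p₀/q₀ = 5/1; p₀² − 34·q₀² = 25 − 34 = -9.
  k = 1: m = 5, d = 9, a = ⌊(5 + 5)/9⌋ = 1; p/q = (1·5 + 1)/(1·1 + 0) = 6/1; p² − 34·q² = 36 − 34 = 2.
  k = 2: m = 4, d = 2, a = ⌊(5 + 4)/2⌋ = 4; p/q = (4·6 + 5)/(4·1 + 1) = 29/5; p² − 34·q² = 841 − 850 = -9.
  k = 3: m = 4, d = 9, a = ⌊(5 + 4)/9⌋ = 1; p/q = (1·29 + 6)/(1·5 + 1) = 35/6; p² − 34·q² = 1225 − 1224 = 1.
  The first convergent with p² − 34·q² = 1 gives the fundamental solution (x₁, y₁) = (35, 6).
Step 2: Apply the recurrence (x_{n+1}, y_{n+1}) = (x₁x_n + 34y₁y_n, x₁y_n + y₁x_n) repeatedly.
  From (x_1, y_1) = (35, 6): x_2 = 35·35 + 34·6·6 = 2449; y_2 = 35·6 + 6·35 = 420.
  From (x_2, y_2) = (2449, 420): x_3 = 35·2449 + 34·6·420 = 171395; y_3 = 35·420 + 6·2449 = 29394.
  From (x_3, y_3) = (171395, 29394): x_4 = 35·171395 + 34·6·29394 = 11995201; y_4 = 35·29394 + 6·171395 = 2057160.
Step 3: Verify x_4² - 34·y_4² = 143884847030401 - 143884847030400 = 1 (should be 1). ✓

(x_1, y_1) = (35, 6); (x_4, y_4) = (11995201, 2057160).


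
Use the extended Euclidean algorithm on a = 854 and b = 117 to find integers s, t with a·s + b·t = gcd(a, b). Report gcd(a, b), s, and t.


Euclidean algorithm on (854, 117) — divide until remainder is 0:
  854 = 7 · 117 + 35
  117 = 3 · 35 + 12
  35 = 2 · 12 + 11
  12 = 1 · 11 + 1
  11 = 11 · 1 + 0
gcd(854, 117) = 1.
Track Bezout coefficients alongside the remainders: start with r₀ = 854 = a·1 + b·0 (s = 1, t = 0) and r₁ = 117 = a·0 + b·1 (s = 0, t = 1); each new remainder r_{k+1} = r_{k-1} − q_k·r_k inherits s_{k+1} = s_{k-1} − q_k·s_k, t_{k+1} = t_{k-1} − q_k·t_k, so r_k = a·s_k + b·t_k at every step:
  q = 7: r = 35, s = 1 − 7·0 = 1, t = 0 − 7·1 = -7  (check: 854·1 + 117·(-7) = 35)
  q = 3: r = 12, s = 0 − 3·1 = -3, t = 1 − 3·(-7) = 22  (check: 854·(-3) + 117·22 = 12)
  q = 2: r = 11, s = 1 − 2·(-3) = 7, t = -7 − 2·22 = -51  (check: 854·7 + 117·(-51) = 11)
  q = 1: r = 1, s = -3 − 1·7 = -10, t = 22 − 1·(-51) = 73  (check: 854·(-10) + 117·73 = 1)
The row with r = 1 (the gcd) gives the Bezout coefficients s = -10, t = 73.
Result: 854 · (-10) + 117 · (73) = 1.

gcd(854, 117) = 1; s = -10, t = 73 (check: 854·(-10) + 117·73 = 1).


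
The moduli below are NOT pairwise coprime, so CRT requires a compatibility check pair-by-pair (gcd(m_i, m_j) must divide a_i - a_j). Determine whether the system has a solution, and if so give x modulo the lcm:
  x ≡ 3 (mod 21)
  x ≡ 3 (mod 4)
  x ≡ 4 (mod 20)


Moduli 21, 4, 20 are not pairwise coprime, so CRT works modulo lcm(m_i) when all pairwise compatibility conditions hold.
Pairwise compatibility: gcd(m_i, m_j) must divide a_i - a_j for every pair.
Merge one congruence at a time:
  Start: x ≡ 3 (mod 21).
  Combine with x ≡ 3 (mod 4): gcd(21, 4) = 1; 3 - 3 = 0, which IS divisible by 1, so compatible.
    Write x = 3 + 21·t and substitute into x ≡ 3 (mod 4): 21·t ≡ 3 − 3 = 0 (mod 4).
    Reduce coefficients mod 4: 1·t ≡ 0 (mod 4).
    So t ≡ 0 (mod 4).
    Then x = 3 + 21·0 = 3, valid modulo lcm(21, 4) = 84: x ≡ 3 (mod 84).
  Combine with x ≡ 4 (mod 20): gcd(84, 20) = 4, and 4 - 3 = 1 is NOT divisible by 4.
    ⇒ system is inconsistent (no integer solution).

No solution (the system is inconsistent).


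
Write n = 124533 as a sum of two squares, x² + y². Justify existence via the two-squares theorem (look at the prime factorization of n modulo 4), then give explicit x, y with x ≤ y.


Step 1: Factor n = 124533 = 3^2 · 101 · 137.
Step 2: Check the mod-4 condition on each prime factor: 3 ≡ 3 (mod 4), exponent 2 (must be even); 101 ≡ 1 (mod 4), exponent 1; 137 ≡ 1 (mod 4), exponent 1.
All primes ≡ 3 (mod 4) appear to even exponent (or don't appear), so by the two-squares theorem n IS expressible as a sum of two squares.
Step 3: Build a representation. Group n = k² · m with k = 3 and m = 101 · 137 = 13837 (a product of primes ≡ 1 (mod 4)); a representation of m scales to one of n via (k·x)² + (k·y)² = k²(x² + y²). Each prime p ≡ 1 (mod 4) is itself a sum of two squares; find a² by testing p − a² for a perfect square:
  101: 101 − 1² = 100 = 10² ⇒ 101 = 1² + 10².
  137: 137 − 1² = 136, 137 − 2² = 133, 137 − 3² = 128, 137 − 4² = 121 = 11² ⇒ 137 = 4² + 11².
  Combine using the Brahmagupta–Fibonacci identity (a² + b²)(c² + d²) = (ac − bd)² + (ad + bc)² = (ac + bd)² + (ad − bc)²:
  101 · 137 = 13837: from (1² + 10²)(4² + 11²), take (1·4 − 10·11, 1·11 + 10·4) = (4 − 110, 11 + 40) = (-106, 51); dropping signs (only squares matter) gives (106, 51); check 106² + 51² = 11236 + 2601 = 13837 ✓.
  Scale by k = 3: (3·106, 3·51) = (318, 153).
Step 4: Order so x ≤ y and verify: 153² + 318² = 23409 + 101124 = 124533 = n. ✓

n = 124533 = 153² + 318² (one valid representation with x ≤ y).


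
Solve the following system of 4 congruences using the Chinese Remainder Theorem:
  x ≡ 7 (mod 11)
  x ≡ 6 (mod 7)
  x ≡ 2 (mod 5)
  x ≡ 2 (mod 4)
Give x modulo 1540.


Product of moduli M = 11 · 7 · 5 · 4 = 1540.
Merge one congruence at a time:
  Start: x ≡ 7 (mod 11).
  Combine with x ≡ 6 (mod 7); new modulus lcm = 77.
    Write x = 7 + 11·t and substitute into x ≡ 6 (mod 7): 11·t ≡ 6 − 7 = -1 (mod 7).
    Reduce coefficients mod 7: 4·t ≡ 6 (mod 7).
    The inverse of 4 mod 7 is 2 (since 4·2 = 8 = 1·7 + 1), so t ≡ 2·6 = 12 ≡ 5 (mod 7).
    Then x = 7 + 11·5 = 62, valid modulo lcm(11, 7) = 77: x ≡ 62 (mod 77).
  Combine with x ≡ 2 (mod 5); new modulus lcm = 385.
    Write x = 62 + 77·t and substitute into x ≡ 2 (mod 5): 77·t ≡ 2 − 62 = -60 (mod 5).
    Reduce coefficients mod 5: 2·t ≡ 0 (mod 5).
    The inverse of 2 mod 5 is 3 (since 2·3 = 6 = 1·5 + 1), so t ≡ 3·0 = 0 ≡ 0 (mod 5).
    Then x = 62 + 77·0 = 62, valid modulo lcm(77, 5) = 385: x ≡ 62 (mod 385).
  Combine with x ≡ 2 (mod 4); new modulus lcm = 1540.
    Write x = 62 + 385·t and substitute into x ≡ 2 (mod 4): 385·t ≡ 2 − 62 = -60 (mod 4).
    Reduce coefficients mod 4: 1·t ≡ 0 (mod 4).
    So t ≡ 0 (mod 4).
    Then x = 62 + 385·0 = 62, valid modulo lcm(385, 4) = 1540: x ≡ 62 (mod 1540).
Verify against each original: 62 mod 11 = 7, 62 mod 7 = 6, 62 mod 5 = 2, 62 mod 4 = 2.

x ≡ 62 (mod 1540).


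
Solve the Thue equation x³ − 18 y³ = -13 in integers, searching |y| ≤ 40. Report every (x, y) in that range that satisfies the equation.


The equation is x³ - 18y³ = -13. For fixed y, x³ = 18·y³ − 13, so a solution requires the RHS to be a perfect cube.
Strategy: iterate y from -40 to 40, compute RHS = 18·y³ − 13, and check whether it is a (positive or negative) perfect cube.
Check small values of y:
  y = 0: RHS = -13 is not a perfect cube.
  y = 1: RHS = 5 is not a perfect cube.
  y = -1: RHS = -31 is not a perfect cube.
  y = 2: RHS = 131 is not a perfect cube.
  y = -2: RHS = -157 is not a perfect cube.
  y = 3: RHS = 473 is not a perfect cube.
  y = -3: RHS = -499 is not a perfect cube.
Continuing the search up to |y| = 40 finds no solutions either.
No (x, y) in the scanned range satisfies the equation.

No integer solutions with |y| ≤ 40.
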